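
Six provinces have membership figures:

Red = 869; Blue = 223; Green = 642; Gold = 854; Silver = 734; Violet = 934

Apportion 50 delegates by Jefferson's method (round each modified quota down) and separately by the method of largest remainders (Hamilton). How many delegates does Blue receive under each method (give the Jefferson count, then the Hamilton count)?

2 and 3

Jefferson: Red 10, Blue 2, Green 8, Gold 10, Silver 9, Violet 11.
Hamilton: Red 10, Blue 3, Green 7, Gold 10, Silver 9, Violet 11.
Blue gets 2 under Jefferson and 3 under Hamilton.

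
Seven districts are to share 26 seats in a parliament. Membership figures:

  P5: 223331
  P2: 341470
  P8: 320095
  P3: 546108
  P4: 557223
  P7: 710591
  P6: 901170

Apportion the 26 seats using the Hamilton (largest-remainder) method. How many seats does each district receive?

The standard divisor is 3599988/26 ≈ 138461.077.
Standard quotas: P5 1.6130, P2 2.4662, P8 2.3118, P3 3.9441, P4 4.0244, P7 5.1321, P6 6.5085.
Lower quotas: P5 1, P2 2, P8 2, P3 3, P4 4, P7 5, P6 6 (sum 23, leaving 3 seats).
Remainders in descending order: P3 0.9441, P5 0.6130, P6 0.5085, P2 0.4662, P8 0.3118, P7 0.1321, P4 0.0244.
Largest remainders: P3, P5, P6 receive the extra seats.

P5 2, P2 2, P8 2, P3 4, P4 4, P7 5, P6 7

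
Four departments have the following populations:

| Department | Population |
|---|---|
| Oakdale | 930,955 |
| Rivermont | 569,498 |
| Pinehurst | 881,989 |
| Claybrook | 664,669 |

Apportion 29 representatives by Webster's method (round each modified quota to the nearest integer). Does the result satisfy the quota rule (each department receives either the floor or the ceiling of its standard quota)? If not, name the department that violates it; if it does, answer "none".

none

Standard quotas: Oakdale 8.860, Rivermont 5.420, Pinehurst 8.394, Claybrook 6.326.
Webster allocation: Oakdale 9, Rivermont 5, Pinehurst 9, Claybrook 6.
Every allocation lies between the lower and upper quota.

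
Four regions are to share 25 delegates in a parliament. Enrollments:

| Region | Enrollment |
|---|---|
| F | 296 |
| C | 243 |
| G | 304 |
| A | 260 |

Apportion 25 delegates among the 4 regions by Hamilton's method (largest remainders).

F: 7; C: 5; G: 7; A: 6

Standard divisor: 1103 ÷ 25 ≈ 44.12.
Standard quotas: F 6.709, C 5.508, G 6.890, A 5.893.
Lower quotas: F 6, C 5, G 6, A 5 (sum 22, leaving 3 seats).
Remainders in descending order: A 0.893, G 0.890, F 0.709, C 0.508.
The surplus seats go to A, G, F.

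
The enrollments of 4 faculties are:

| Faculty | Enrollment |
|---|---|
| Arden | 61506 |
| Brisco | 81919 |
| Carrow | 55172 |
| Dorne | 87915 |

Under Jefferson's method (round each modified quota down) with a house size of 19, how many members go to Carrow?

Standard divisor 286512/19 ≈ 15079.579; standard quotas: Arden 4.079, Brisco 5.432, Carrow 3.659, Dorne 5.830.
Rounding down gives 4, 5, 3, 5 = 17 seats, so the divisor must be adjusted.
With modified divisor 13700: modified quotas Arden 4.489, Brisco 5.979, Carrow 4.027, Dorne 6.417.
Rounding down: Arden 4, Brisco 5, Carrow 4, Dorne 6 (total 19).
Carrow receives 4.

4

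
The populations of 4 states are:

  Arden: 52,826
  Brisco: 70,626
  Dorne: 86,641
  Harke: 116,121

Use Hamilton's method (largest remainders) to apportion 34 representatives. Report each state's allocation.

Arden: 6, Brisco: 7, Dorne: 9, Harke: 12

The standard divisor is 326214/34 ≈ 9594.529.
Standard quotas: Arden 5.5058, Brisco 7.3611, Dorne 9.0303, Harke 12.1028.
Lower quotas: Arden 5, Brisco 7, Dorne 9, Harke 12 (sum 33, leaving 1 seat).
Remainders in descending order: Arden 0.5058, Brisco 0.3611, Harke 0.1028, Dorne 0.0303.
The surplus seat goes to Arden.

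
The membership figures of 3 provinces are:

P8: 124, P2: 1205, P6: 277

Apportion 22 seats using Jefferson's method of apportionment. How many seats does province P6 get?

Standard divisor 1606/22 ≈ 73; standard quotas: P8 1.699, P2 16.507, P6 3.795.
Rounding down gives 1, 16, 3 = 20 seats, so the divisor must be adjusted.
With modified divisor 68: modified quotas P8 1.824, P2 17.721, P6 4.074.
Rounding down: P8 1, P2 17, P6 4 (total 22).
P6 receives 4.

4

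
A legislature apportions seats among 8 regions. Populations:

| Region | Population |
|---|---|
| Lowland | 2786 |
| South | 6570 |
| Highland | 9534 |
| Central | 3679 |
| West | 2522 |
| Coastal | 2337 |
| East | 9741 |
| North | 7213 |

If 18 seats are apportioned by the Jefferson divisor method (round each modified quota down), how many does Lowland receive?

Standard divisor 44382/18 ≈ 2465.667; standard quotas: Lowland 1.130, South 2.665, Highland 3.867, Central 1.492, West 1.023, Coastal 0.948, East 3.951, North 2.925.
Rounding down gives 1, 2, 3, 1, 1, 0, 3, 2 = 13 seats, so the divisor must be adjusted.
With modified divisor 2100: modified quotas Lowland 1.327, South 3.129, Highland 4.540, Central 1.752, West 1.201, Coastal 1.113, East 4.639, North 3.435.
Rounding down: Lowland 1, South 3, Highland 4, Central 1, West 1, Coastal 1, East 4, North 3 (total 18).
Lowland receives 1.

1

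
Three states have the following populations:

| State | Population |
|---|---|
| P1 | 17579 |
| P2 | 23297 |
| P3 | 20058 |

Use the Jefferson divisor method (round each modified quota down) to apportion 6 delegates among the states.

P1 2, P2 2, P3 2

Standard divisor 60934/6 ≈ 10155.667; standard quotas: P1 1.731, P2 2.294, P3 1.975.
Rounding down gives 1, 2, 1 = 4 seats, so the divisor must be adjusted.
With modified divisor 8300: modified quotas P1 2.118, P2 2.807, P3 2.417.
Rounding down: P1 2, P2 2, P3 2 (total 6).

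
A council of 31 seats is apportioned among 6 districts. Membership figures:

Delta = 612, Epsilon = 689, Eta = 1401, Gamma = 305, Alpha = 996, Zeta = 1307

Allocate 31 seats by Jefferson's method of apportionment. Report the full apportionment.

Delta 3; Epsilon 4; Eta 9; Gamma 1; Alpha 6; Zeta 8

Standard divisor 5310/31 ≈ 171.29; standard quotas: Delta 3.573, Epsilon 4.022, Eta 8.179, Gamma 1.781, Alpha 5.815, Zeta 7.630.
Rounding down gives 3, 4, 8, 1, 5, 7 = 28 seats, so the divisor must be adjusted.
With modified divisor 154.3: modified quotas Delta 3.966, Epsilon 4.465, Eta 9.080, Gamma 1.977, Alpha 6.455, Zeta 8.471.
Rounding down: Delta 3, Epsilon 4, Eta 9, Gamma 1, Alpha 6, Zeta 8 (total 31).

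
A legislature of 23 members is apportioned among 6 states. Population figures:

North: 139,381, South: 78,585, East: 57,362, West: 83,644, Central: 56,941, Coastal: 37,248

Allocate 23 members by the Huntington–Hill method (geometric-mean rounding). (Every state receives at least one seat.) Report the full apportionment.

With divisor 20105: modified quotas North 6.933, South 3.909, East 2.853, West 4.160, Central 2.832, Coastal 1.853.
Geometric-mean thresholds: North √(6·7)=6.481, South √(3·4)=3.464, East √(2·3)=2.449, West √(4·5)=4.472, Central √(2·3)=2.449, Coastal √(1·2)=1.414.
Each quota rounded against its threshold gives North 7, South 4, East 3, West 4, Central 3, Coastal 2 (total 23).

North 7, South 4, East 3, West 4, Central 3, Coastal 2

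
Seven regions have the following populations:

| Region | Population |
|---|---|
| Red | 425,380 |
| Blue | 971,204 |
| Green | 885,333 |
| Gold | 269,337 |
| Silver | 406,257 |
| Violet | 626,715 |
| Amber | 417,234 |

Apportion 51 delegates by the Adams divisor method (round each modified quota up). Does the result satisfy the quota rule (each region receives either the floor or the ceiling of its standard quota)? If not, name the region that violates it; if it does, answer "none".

none

Standard quotas: Red 5.422, Blue 12.378, Green 11.284, Gold 3.433, Silver 5.178, Violet 7.988, Amber 5.318.
Adams allocation: Red 6, Blue 12, Green 11, Gold 4, Silver 5, Violet 8, Amber 5.
Every allocation lies between the lower and upper quota.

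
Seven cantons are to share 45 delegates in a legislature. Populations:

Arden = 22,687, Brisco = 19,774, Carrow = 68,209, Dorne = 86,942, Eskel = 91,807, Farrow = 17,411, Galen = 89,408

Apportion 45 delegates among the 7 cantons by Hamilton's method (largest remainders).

Standard divisor: 396238 ÷ 45 ≈ 8805.289.
Standard quotas: Arden 2.5765, Brisco 2.2457, Carrow 7.7464, Dorne 9.8738, Eskel 10.4263, Farrow 1.9773, Galen 10.1539.
Lower quotas: Arden 2, Brisco 2, Carrow 7, Dorne 9, Eskel 10, Farrow 1, Galen 10 (sum 41, leaving 4 seats).
Remainders in descending order: Farrow 0.9773, Dorne 0.8738, Carrow 0.7464, Arden 0.5765, Eskel 0.4263, Brisco 0.2457, Galen 0.1539.
Largest remainders: Farrow, Dorne, Carrow, Arden receive the extra seats.

Arden: 3, Brisco: 2, Carrow: 8, Dorne: 10, Eskel: 10, Farrow: 2, Galen: 10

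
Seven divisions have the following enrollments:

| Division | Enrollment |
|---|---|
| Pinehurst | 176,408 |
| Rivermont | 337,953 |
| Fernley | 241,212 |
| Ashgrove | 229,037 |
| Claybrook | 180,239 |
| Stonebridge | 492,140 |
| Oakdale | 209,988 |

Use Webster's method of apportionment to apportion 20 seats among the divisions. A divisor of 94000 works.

Pinehurst: 2, Rivermont: 4, Fernley: 3, Ashgrove: 2, Claybrook: 2, Stonebridge: 5, Oakdale: 2

With modified divisor 94000: modified quotas Pinehurst 1.877, Rivermont 3.595, Fernley 2.566, Ashgrove 2.437, Claybrook 1.917, Stonebridge 5.236, Oakdale 2.234.
Rounding to the nearest integer: Pinehurst 2, Rivermont 4, Fernley 3, Ashgrove 2, Claybrook 2, Stonebridge 5, Oakdale 2 (total 20).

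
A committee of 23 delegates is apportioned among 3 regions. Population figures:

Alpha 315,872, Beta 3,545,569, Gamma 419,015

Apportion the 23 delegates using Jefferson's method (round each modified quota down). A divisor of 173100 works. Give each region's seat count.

With modified divisor 173100: modified quotas Alpha 1.825, Beta 20.483, Gamma 2.421.
Rounding down: Alpha 1, Beta 20, Gamma 2 (total 23).

Alpha: 1; Beta: 20; Gamma: 2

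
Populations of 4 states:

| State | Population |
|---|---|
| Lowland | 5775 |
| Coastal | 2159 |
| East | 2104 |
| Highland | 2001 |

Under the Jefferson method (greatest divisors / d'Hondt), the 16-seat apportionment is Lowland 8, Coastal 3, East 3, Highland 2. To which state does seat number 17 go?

Priority for the next seat is population ÷ (current seats + 1).
Priorities: Lowland 641.667, Coastal 539.750, East 526.000, Highland 667.000.
Highest priority: Highland.

Highland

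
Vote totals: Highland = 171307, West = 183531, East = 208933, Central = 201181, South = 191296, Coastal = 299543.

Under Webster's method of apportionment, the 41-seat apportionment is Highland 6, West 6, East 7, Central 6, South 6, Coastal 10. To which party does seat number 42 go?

Central

Priority for the next seat is population ÷ (current seats + 0.5).
Priorities: Highland 26354.923, West 28235.538, East 27857.733, Central 30950.923, South 29430.154, Coastal 28527.905.
Highest priority: Central.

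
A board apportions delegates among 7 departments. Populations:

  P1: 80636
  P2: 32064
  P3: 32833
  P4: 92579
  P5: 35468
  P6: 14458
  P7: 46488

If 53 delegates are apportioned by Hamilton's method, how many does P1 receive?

13

Standard divisor: 334526 ÷ 53 ≈ 6311.811.
Standard quotas: P1 12.7754, P2 5.0800, P3 5.2018, P4 14.6676, P5 5.6193, P6 2.2906, P7 7.3652.
Lower quotas: P1 12, P2 5, P3 5, P4 14, P5 5, P6 2, P7 7 (sum 50, leaving 3 seats).
Remainders in descending order: P1 0.7754, P4 0.6676, P5 0.6193, P7 0.3652, P6 0.2906, P3 0.2018, P2 0.0800.
The surplus seats go to P1, P4, P5.
P1 receives 13.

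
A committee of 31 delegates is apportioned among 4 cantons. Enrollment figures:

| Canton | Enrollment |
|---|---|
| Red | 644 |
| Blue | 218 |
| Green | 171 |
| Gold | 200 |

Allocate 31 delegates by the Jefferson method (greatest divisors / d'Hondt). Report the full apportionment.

Standard divisor 1233/31 ≈ 39.774; standard quotas: Red 16.191, Blue 5.481, Green 4.299, Gold 5.028.
Rounding down gives 16, 5, 4, 5 = 30 seats, so the divisor must be adjusted.
With modified divisor 37: modified quotas Red 17.405, Blue 5.892, Green 4.622, Gold 5.405.
Rounding down: Red 17, Blue 5, Green 4, Gold 5 (total 31).

Red 17; Blue 5; Green 4; Gold 5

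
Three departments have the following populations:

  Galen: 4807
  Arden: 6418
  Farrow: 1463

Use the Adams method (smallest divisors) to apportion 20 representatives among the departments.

Galen 7, Arden 10, Farrow 3

Standard divisor 12688/20 ≈ 634.4; standard quotas: Galen 7.577, Arden 10.117, Farrow 2.306.
Rounding up gives 8, 11, 3 = 22 seats, so the divisor must be adjusted.
With modified divisor 700: modified quotas Galen 6.867, Arden 9.169, Farrow 2.090.
Rounding up: Galen 7, Arden 10, Farrow 3 (total 20).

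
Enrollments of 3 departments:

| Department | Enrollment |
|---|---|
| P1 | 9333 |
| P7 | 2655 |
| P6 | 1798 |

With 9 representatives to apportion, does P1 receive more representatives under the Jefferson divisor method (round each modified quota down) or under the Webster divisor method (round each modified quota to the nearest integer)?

Jefferson

Jefferson: P1 7, P7 1, P6 1.
Webster: P1 6, P7 2, P6 1.
P1 gets 7 under Jefferson and 6 under Webster.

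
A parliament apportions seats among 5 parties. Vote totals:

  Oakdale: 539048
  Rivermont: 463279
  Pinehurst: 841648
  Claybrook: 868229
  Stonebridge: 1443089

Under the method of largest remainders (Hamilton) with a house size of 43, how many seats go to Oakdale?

Total 4155293; standard divisor 4155293/43 ≈ 96634.721.
Standard quotas: Oakdale 5.5782, Rivermont 4.7941, Pinehurst 8.7096, Claybrook 8.9846, Stonebridge 14.9334.
Lower quotas: Oakdale 5, Rivermont 4, Pinehurst 8, Claybrook 8, Stonebridge 14 (sum 39, leaving 4 seats).
Remainders in descending order: Claybrook 0.9846, Stonebridge 0.9334, Rivermont 0.7941, Pinehurst 0.7096, Oakdale 0.5782.
Largest remainders: Claybrook, Stonebridge, Rivermont, Pinehurst receive the extra seats.
Oakdale receives 5.

5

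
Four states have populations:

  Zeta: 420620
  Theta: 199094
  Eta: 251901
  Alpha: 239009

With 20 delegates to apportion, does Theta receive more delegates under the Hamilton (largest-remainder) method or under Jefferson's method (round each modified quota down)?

Hamilton: Zeta 8, Theta 4, Eta 4, Alpha 4.
Jefferson: Zeta 8, Theta 3, Eta 5, Alpha 4.
Theta gets 4 under Hamilton and 3 under Jefferson.

Hamilton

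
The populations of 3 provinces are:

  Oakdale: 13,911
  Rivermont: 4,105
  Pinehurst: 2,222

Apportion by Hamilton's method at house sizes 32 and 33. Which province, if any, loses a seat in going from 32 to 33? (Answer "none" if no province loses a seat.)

Pinehurst

At 32 seats: Oakdale 22, Rivermont 6, Pinehurst 4.
At 33 seats: Oakdale 23, Rivermont 7, Pinehurst 3.
Pinehurst drops from 4 to 3.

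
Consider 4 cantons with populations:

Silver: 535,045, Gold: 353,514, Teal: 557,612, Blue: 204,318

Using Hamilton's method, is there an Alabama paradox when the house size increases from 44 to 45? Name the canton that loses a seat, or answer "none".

At 44 seats: Silver 14, Gold 9, Teal 15, Blue 6.
At 45 seats: Silver 15, Gold 10, Teal 15, Blue 5.
Blue drops from 6 to 5.

Blue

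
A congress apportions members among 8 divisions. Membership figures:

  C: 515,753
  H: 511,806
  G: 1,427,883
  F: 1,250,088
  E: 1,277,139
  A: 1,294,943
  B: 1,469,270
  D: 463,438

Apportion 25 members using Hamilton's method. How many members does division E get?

Standard divisor: 8210320 ÷ 25 ≈ 328412.8.
Standard quotas: C 1.5704, H 1.5584, G 4.3478, F 3.8065, E 3.8888, A 3.9430, B 4.4739, D 1.4111.
Lower quotas: C 1, H 1, G 4, F 3, E 3, A 3, B 4, D 1 (sum 20, leaving 5 seats).
Remainders in descending order: A 0.9430, E 0.8888, F 0.8065, C 0.5704, H 0.5584, B 0.4739, D 0.4111, G 0.3478.
The surplus seats go to A, E, F, C, H.
E receives 4.

4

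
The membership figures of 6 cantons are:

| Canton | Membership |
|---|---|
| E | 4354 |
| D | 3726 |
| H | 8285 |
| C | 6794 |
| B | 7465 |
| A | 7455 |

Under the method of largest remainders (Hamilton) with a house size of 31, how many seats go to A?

Standard divisor: 38079 ÷ 31 ≈ 1228.355.
Standard quotas: E 3.5446, D 3.0333, H 6.7448, C 5.5310, B 6.0772, A 6.0691.
Lower quotas: E 3, D 3, H 6, C 5, B 6, A 6 (sum 29, leaving 2 seats).
Remainders in descending order: H 0.7448, E 0.5446, C 0.5310, B 0.0772, A 0.0691, D 0.0333.
The surplus seats go to H, E.
A receives 6.

6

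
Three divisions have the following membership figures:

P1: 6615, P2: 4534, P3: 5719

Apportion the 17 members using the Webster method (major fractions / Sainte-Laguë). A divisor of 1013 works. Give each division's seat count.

P1 7, P2 4, P3 6

With modified divisor 1013: modified quotas P1 6.530, P2 4.476, P3 5.646.
Rounding to the nearest integer: P1 7, P2 4, P3 6 (total 17).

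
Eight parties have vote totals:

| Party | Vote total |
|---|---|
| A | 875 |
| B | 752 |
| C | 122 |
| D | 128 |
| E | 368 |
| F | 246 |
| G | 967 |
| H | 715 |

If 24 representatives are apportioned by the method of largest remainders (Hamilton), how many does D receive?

Total 4173; standard divisor 4173/24 ≈ 173.875.
Standard quotas: A 5.032, B 4.325, C 0.702, D 0.736, E 2.116, F 1.415, G 5.561, H 4.112.
Lower quotas: A 5, B 4, C 0, D 0, E 2, F 1, G 5, H 4 (sum 21, leaving 3 seats).
Remainders in descending order: D 0.736, C 0.702, G 0.561, F 0.415, B 0.325, E 0.116, H 0.112, A 0.032.
Largest remainders: D, C, G receive the extra seats.
D receives 1.

1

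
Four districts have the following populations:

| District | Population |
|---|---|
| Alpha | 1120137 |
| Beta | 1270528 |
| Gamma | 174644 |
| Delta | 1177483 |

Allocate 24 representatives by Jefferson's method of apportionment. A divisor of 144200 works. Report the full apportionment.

Alpha 7, Beta 8, Gamma 1, Delta 8

With modified divisor 144200: modified quotas Alpha 7.768, Beta 8.811, Gamma 1.211, Delta 8.166.
Rounding down: Alpha 7, Beta 8, Gamma 1, Delta 8 (total 24).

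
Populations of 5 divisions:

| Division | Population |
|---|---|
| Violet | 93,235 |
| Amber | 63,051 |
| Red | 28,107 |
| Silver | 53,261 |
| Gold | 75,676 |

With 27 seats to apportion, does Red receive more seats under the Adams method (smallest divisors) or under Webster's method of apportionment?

Adams: Violet 8, Amber 5, Red 3, Silver 5, Gold 6.
Webster: Violet 8, Amber 5, Red 2, Silver 5, Gold 7.
Red gets 3 under Adams and 2 under Webster.

Adams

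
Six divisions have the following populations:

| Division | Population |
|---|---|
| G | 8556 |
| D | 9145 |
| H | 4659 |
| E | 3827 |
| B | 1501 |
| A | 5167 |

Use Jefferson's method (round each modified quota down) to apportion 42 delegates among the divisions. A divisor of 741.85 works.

G 11, D 12, H 6, E 5, B 2, A 6

With modified divisor 741.85: modified quotas G 11.533, D 12.327, H 6.280, E 5.159, B 2.023, A 6.965.
Rounding down: G 11, D 12, H 6, E 5, B 2, A 6 (total 42).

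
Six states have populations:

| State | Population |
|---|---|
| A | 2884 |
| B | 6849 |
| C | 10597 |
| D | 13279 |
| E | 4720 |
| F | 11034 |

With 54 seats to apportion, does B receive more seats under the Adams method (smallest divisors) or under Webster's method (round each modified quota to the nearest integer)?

Adams: A 3, B 8, C 12, D 14, E 5, F 12.
Webster: A 3, B 7, C 12, D 15, E 5, F 12.
B gets 8 under Adams and 7 under Webster.

Adams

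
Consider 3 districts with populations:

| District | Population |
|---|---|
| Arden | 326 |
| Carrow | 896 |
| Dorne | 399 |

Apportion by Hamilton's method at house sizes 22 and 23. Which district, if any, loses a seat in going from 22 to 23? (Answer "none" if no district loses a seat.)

At 22 seats: Arden 5, Carrow 12, Dorne 5.
At 23 seats: Arden 4, Carrow 13, Dorne 6.
Arden drops from 5 to 4.

Arden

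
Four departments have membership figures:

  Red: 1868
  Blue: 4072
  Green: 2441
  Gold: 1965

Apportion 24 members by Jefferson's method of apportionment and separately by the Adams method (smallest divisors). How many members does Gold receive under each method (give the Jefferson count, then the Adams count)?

4 and 5

Jefferson: Red 4, Blue 10, Green 6, Gold 4.
Adams: Red 4, Blue 9, Green 6, Gold 5.
Gold gets 4 under Jefferson and 5 under Adams.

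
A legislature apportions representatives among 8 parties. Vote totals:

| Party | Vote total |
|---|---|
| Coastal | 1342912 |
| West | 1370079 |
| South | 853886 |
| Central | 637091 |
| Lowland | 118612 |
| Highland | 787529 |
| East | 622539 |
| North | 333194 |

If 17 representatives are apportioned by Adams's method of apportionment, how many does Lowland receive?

Standard divisor 6065842/17 ≈ 356814.235; standard quotas: Coastal 3.764, West 3.840, South 2.393, Central 1.785, Lowland 0.332, Highland 2.207, East 1.745, North 0.934.
Rounding up gives 4, 4, 3, 2, 1, 3, 2, 1 = 20 seats, so the divisor must be adjusted.
With modified divisor 452200: modified quotas Coastal 2.970, West 3.030, South 1.888, Central 1.409, Lowland 0.262, Highland 1.742, East 1.377, North 0.737.
Rounding up: Coastal 3, West 4, South 2, Central 2, Lowland 1, Highland 2, East 2, North 1 (total 17).
Lowland receives 1.

1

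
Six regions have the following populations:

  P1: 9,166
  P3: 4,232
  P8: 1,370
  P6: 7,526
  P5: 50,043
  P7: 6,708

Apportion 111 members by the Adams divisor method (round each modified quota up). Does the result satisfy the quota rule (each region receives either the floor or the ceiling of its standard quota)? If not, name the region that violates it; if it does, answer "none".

P5

Standard quotas: P1 12.871, P3 5.943, P8 1.924, P6 10.568, P5 70.274, P7 9.420.
Adams allocation: P1 13, P3 6, P8 2, P6 11, P5 69, P7 10.
P5 has quota 70.274 (lower 70, upper 71) but receives 69 — outside the quota interval.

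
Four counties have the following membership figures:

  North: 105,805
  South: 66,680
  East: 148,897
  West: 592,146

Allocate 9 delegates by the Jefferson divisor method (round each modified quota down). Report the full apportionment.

North: 1; South: 0; East: 1; West: 7

Standard divisor 913528/9 ≈ 101503.111; standard quotas: North 1.042, South 0.657, East 1.467, West 5.834.
Rounding down gives 1, 0, 1, 5 = 7 seats, so the divisor must be adjusted.
With modified divisor 79500: modified quotas North 1.331, South 0.839, East 1.873, West 7.448.
Rounding down: North 1, South 0, East 1, West 7 (total 9).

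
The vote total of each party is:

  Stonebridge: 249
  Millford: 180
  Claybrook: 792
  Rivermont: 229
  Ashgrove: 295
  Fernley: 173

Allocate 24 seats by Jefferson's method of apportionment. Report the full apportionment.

Standard divisor 1918/24 ≈ 79.917; standard quotas: Stonebridge 3.116, Millford 2.252, Claybrook 9.910, Rivermont 2.865, Ashgrove 3.691, Fernley 2.165.
Rounding down gives 3, 2, 9, 2, 3, 2 = 21 seats, so the divisor must be adjusted.
With modified divisor 73: modified quotas Stonebridge 3.411, Millford 2.466, Claybrook 10.849, Rivermont 3.137, Ashgrove 4.041, Fernley 2.370.
Rounding down: Stonebridge 3, Millford 2, Claybrook 10, Rivermont 3, Ashgrove 4, Fernley 2 (total 24).

Stonebridge 3; Millford 2; Claybrook 10; Rivermont 3; Ashgrove 4; Fernley 2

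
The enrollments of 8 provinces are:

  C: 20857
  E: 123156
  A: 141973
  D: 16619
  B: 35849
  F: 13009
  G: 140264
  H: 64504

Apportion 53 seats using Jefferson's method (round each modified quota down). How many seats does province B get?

3

Standard divisor 556231/53 ≈ 10494.925; standard quotas: C 1.987, E 11.735, A 13.528, D 1.584, B 3.416, F 1.240, G 13.365, H 6.146.
Rounding down gives 1, 11, 13, 1, 3, 1, 13, 6 = 49 seats, so the divisor must be adjusted.
With modified divisor 9700: modified quotas C 2.150, E 12.696, A 14.636, D 1.713, B 3.696, F 1.341, G 14.460, H 6.650.
Rounding down: C 2, E 12, A 14, D 1, B 3, F 1, G 14, H 6 (total 53).
B receives 3.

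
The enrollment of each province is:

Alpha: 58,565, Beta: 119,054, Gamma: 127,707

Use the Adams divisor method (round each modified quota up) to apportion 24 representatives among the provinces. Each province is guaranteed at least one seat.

Alpha=5; Beta=9; Gamma=10

Standard divisor 305326/24 ≈ 12721.917; standard quotas: Alpha 4.603, Beta 9.358, Gamma 10.038.
Rounding up gives 5, 10, 11 = 26 seats, so the divisor must be adjusted.
With modified divisor 13700: modified quotas Alpha 4.275, Beta 8.690, Gamma 9.322.
Rounding up: Alpha 5, Beta 9, Gamma 10 (total 24).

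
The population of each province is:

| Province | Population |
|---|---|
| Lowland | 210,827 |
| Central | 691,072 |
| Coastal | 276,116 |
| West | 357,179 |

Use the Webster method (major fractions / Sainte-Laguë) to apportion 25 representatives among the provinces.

Standard divisor 1535194/25 ≈ 61407.76; standard quotas: Lowland 3.433, Central 11.254, Coastal 4.496, West 5.817.
Rounding to the nearest integer gives 3, 11, 4, 6 = 24 seats, so the divisor must be adjusted.
With modified divisor 60800: modified quotas Lowland 3.468, Central 11.366, Coastal 4.541, West 5.875.
Rounding to the nearest integer: Lowland 3, Central 11, Coastal 5, West 6 (total 25).

Lowland 3, Central 11, Coastal 5, West 6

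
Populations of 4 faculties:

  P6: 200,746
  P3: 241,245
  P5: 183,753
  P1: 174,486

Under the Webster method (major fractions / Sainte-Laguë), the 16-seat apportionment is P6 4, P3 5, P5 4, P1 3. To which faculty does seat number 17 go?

P1

Priority for the next seat is population ÷ (current seats + 0.5).
Priorities: P6 44610.222, P3 43862.727, P5 40834.000, P1 49853.143.
Highest priority: P1.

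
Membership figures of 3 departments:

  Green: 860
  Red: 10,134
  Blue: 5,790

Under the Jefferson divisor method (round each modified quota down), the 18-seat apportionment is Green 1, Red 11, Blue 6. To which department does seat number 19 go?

Priority for the next seat is population ÷ (current seats + 1).
Priorities: Green 430.000, Red 844.500, Blue 827.143.
Highest priority: Red.

Red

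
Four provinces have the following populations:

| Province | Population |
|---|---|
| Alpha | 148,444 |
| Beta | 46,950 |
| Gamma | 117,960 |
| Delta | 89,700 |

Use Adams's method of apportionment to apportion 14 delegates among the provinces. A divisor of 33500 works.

Alpha 5, Beta 2, Gamma 4, Delta 3

With modified divisor 33500: modified quotas Alpha 4.431, Beta 1.401, Gamma 3.521, Delta 2.678.
Rounding up: Alpha 5, Beta 2, Gamma 4, Delta 3 (total 14).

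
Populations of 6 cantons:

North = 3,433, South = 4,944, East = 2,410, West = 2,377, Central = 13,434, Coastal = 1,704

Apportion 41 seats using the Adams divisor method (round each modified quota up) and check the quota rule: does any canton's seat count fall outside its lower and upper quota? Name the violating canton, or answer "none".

Standard quotas: North 4.973, South 7.162, East 3.491, West 3.443, Central 19.461, Coastal 2.469.
Adams allocation: North 5, South 7, East 4, West 4, Central 18, Coastal 3.
Central has quota 19.461 (lower 19, upper 20) but receives 18 — outside the quota interval.

Central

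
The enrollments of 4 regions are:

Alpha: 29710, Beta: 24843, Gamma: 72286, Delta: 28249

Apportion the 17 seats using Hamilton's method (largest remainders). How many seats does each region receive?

Total 155088; standard divisor 155088/17 ≈ 9122.824.
Standard quotas: Alpha 3.2567, Beta 2.7232, Gamma 7.9236, Delta 3.0965.
Lower quotas: Alpha 3, Beta 2, Gamma 7, Delta 3 (sum 15, leaving 2 seats).
Remainders in descending order: Gamma 0.9236, Beta 0.7232, Alpha 0.2567, Delta 0.0965.
Largest remainders: Gamma, Beta receive the extra seats.

Alpha=3, Beta=3, Gamma=8, Delta=3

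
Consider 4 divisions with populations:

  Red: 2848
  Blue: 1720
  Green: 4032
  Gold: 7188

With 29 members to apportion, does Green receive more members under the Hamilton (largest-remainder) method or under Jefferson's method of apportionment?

Hamilton

Hamilton: Red 5, Blue 3, Green 8, Gold 13.
Jefferson: Red 5, Blue 3, Green 7, Gold 14.
Green gets 8 under Hamilton and 7 under Jefferson.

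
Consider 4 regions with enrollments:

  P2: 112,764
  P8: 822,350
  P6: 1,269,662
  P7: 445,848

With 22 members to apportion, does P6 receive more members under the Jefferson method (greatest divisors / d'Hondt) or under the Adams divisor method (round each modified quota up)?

Jefferson: P2 1, P8 7, P6 11, P7 3.
Adams: P2 1, P8 7, P6 10, P7 4.
P6 gets 11 under Jefferson and 10 under Adams.

Jefferson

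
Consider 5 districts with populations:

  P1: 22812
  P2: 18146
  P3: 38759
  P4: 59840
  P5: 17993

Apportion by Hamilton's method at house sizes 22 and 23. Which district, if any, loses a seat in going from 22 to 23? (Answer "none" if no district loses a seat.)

At 22 seats: P1 3, P2 3, P3 5, P4 8, P5 3.
At 23 seats: P1 3, P2 3, P3 6, P4 9, P5 2.
P5 drops from 3 to 2.

P5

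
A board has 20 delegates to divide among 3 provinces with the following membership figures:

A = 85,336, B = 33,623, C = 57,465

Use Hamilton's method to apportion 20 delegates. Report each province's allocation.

Total 176424; standard divisor 176424/20 ≈ 8821.2.
Standard quotas: A 9.6740, B 3.8116, C 6.5144.
Lower quotas: A 9, B 3, C 6 (sum 18, leaving 2 seats).
Remainders in descending order: B 0.8116, A 0.6740, C 0.5144.
Largest remainders: B, A receive the extra seats.

A 10, B 4, C 6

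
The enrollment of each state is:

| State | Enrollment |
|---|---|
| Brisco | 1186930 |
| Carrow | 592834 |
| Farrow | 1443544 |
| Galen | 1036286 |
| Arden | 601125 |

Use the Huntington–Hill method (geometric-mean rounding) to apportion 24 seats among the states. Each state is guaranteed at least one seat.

With divisor 204802: modified quotas Brisco 5.796, Carrow 2.895, Farrow 7.048, Galen 5.060, Arden 2.935.
Geometric-mean thresholds: Brisco √(5·6)=5.477, Carrow √(2·3)=2.449, Farrow √(7·8)=7.483, Galen √(5·6)=5.477, Arden √(2·3)=2.449.
Each quota rounded against its threshold gives Brisco 6, Carrow 3, Farrow 7, Galen 5, Arden 3 (total 24).

Brisco: 6; Carrow: 3; Farrow: 7; Galen: 5; Arden: 3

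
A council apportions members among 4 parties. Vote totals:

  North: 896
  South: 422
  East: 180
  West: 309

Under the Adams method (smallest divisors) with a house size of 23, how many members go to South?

Standard divisor 1807/23 ≈ 78.565; standard quotas: North 11.405, South 5.371, East 2.291, West 3.933.
Rounding up gives 12, 6, 3, 4 = 25 seats, so the divisor must be adjusted.
With modified divisor 87: modified quotas North 10.299, South 4.851, East 2.069, West 3.552.
Rounding up: North 11, South 5, East 3, West 4 (total 23).
South receives 5.

5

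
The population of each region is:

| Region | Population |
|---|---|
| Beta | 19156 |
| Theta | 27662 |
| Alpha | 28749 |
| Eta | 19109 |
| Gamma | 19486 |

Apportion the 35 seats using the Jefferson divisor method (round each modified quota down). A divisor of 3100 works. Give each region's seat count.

Beta: 6, Theta: 8, Alpha: 9, Eta: 6, Gamma: 6

With modified divisor 3100: modified quotas Beta 6.179, Theta 8.923, Alpha 9.274, Eta 6.164, Gamma 6.286.
Rounding down: Beta 6, Theta 8, Alpha 9, Eta 6, Gamma 6 (total 35).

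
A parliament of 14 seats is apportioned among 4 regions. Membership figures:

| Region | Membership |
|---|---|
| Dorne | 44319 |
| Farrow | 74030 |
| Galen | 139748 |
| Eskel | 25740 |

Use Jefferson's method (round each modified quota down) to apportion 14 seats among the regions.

Standard divisor 283837/14 ≈ 20274.071; standard quotas: Dorne 2.186, Farrow 3.651, Galen 6.893, Eskel 1.270.
Rounding down gives 2, 3, 6, 1 = 12 seats, so the divisor must be adjusted.
With modified divisor 18000: modified quotas Dorne 2.462, Farrow 4.113, Galen 7.764, Eskel 1.430.
Rounding down: Dorne 2, Farrow 4, Galen 7, Eskel 1 (total 14).

Dorne: 2, Farrow: 4, Galen: 7, Eskel: 1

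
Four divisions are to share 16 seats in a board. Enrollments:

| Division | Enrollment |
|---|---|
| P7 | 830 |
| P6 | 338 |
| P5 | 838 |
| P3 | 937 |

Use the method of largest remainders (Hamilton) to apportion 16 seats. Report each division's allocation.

P7: 4; P6: 2; P5: 5; P3: 5

Total 2943; standard divisor 2943/16 ≈ 183.938.
Standard quotas: P7 4.512, P6 1.838, P5 4.556, P3 5.094.
Lower quotas: P7 4, P6 1, P5 4, P3 5 (sum 14, leaving 2 seats).
Remainders in descending order: P6 0.838, P5 0.556, P7 0.512, P3 0.094.
Largest remainders: P6, P5 receive the extra seats.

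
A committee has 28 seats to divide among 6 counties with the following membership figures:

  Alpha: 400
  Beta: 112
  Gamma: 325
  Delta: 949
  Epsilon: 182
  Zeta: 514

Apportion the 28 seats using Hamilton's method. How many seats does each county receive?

Alpha 4, Beta 1, Gamma 4, Delta 11, Epsilon 2, Zeta 6

Standard divisor: 2482 ÷ 28 ≈ 88.643.
Standard quotas: Alpha 4.512, Beta 1.263, Gamma 3.666, Delta 10.706, Epsilon 2.053, Zeta 5.799.
Lower quotas: Alpha 4, Beta 1, Gamma 3, Delta 10, Epsilon 2, Zeta 5 (sum 25, leaving 3 seats).
Remainders in descending order: Zeta 0.799, Delta 0.706, Gamma 0.666, Alpha 0.512, Beta 0.263, Epsilon 0.053.
Largest remainders: Zeta, Delta, Gamma receive the extra seats.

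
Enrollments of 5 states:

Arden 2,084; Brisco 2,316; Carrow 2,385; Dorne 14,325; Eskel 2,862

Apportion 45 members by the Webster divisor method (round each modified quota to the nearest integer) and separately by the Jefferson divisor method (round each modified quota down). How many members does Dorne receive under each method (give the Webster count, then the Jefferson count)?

Webster: Arden 4, Brisco 4, Carrow 5, Dorne 27, Eskel 5.
Jefferson: Arden 4, Brisco 4, Carrow 4, Dorne 28, Eskel 5.
Dorne gets 27 under Webster and 28 under Jefferson.

27 and 28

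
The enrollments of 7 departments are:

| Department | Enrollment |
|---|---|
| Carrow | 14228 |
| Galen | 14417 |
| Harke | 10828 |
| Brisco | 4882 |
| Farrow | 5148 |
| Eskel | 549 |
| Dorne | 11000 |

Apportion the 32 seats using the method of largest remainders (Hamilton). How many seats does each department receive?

Total 61052; standard divisor 61052/32 ≈ 1907.875.
Standard quotas: Carrow 7.4575, Galen 7.5566, Harke 5.6754, Brisco 2.5589, Farrow 2.6983, Eskel 0.2878, Dorne 5.7656.
Lower quotas: Carrow 7, Galen 7, Harke 5, Brisco 2, Farrow 2, Eskel 0, Dorne 5 (sum 28, leaving 4 seats).
Remainders in descending order: Dorne 0.7656, Farrow 0.6983, Harke 0.6754, Brisco 0.5589, Galen 0.5566, Carrow 0.4575, Eskel 0.2878.
The surplus seats go to Dorne, Farrow, Harke, Brisco.

Carrow 7, Galen 7, Harke 6, Brisco 3, Farrow 3, Eskel 0, Dorne 6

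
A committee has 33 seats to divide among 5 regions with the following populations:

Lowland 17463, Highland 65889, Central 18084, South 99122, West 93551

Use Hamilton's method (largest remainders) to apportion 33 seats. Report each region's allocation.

Lowland: 2; Highland: 7; Central: 2; South: 11; West: 11

The standard divisor is 294109/33 ≈ 8912.394.
Standard quotas: Lowland 1.9594, Highland 7.3930, Central 2.0291, South 11.1218, West 10.4967.
Lower quotas: Lowland 1, Highland 7, Central 2, South 11, West 10 (sum 31, leaving 2 seats).
Remainders in descending order: Lowland 0.9594, West 0.4967, Highland 0.3930, South 0.1218, Central 0.0291.
The surplus seats go to Lowland, West.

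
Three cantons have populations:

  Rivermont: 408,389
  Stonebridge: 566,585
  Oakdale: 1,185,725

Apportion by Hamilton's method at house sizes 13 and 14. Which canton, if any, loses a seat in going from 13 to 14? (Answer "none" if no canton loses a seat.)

At 13 seats: Rivermont 3, Stonebridge 3, Oakdale 7.
At 14 seats: Rivermont 2, Stonebridge 4, Oakdale 8.
Rivermont drops from 3 to 2.

Rivermont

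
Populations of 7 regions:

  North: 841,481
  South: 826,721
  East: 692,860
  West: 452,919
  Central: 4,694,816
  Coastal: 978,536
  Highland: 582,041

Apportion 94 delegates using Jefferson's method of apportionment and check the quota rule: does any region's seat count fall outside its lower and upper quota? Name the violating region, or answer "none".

Central

Standard quotas: North 8.722, South 8.569, East 7.181, West 4.694, Central 48.660, Coastal 10.142, Highland 6.033.
Jefferson allocation: North 9, South 8, East 7, West 4, Central 50, Coastal 10, Highland 6.
Central has quota 48.660 (lower 48, upper 49) but receives 50 — outside the quota interval.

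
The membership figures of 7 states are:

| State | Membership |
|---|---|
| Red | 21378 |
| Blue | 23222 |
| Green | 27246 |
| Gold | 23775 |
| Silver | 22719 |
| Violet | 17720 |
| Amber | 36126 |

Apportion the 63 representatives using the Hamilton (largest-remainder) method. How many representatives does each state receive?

Standard divisor: 172186 ÷ 63 ≈ 2733.111.
Standard quotas: Red 7.8219, Blue 8.4965, Green 9.9689, Gold 8.6989, Silver 8.3125, Violet 6.4835, Amber 13.2179.
Lower quotas: Red 7, Blue 8, Green 9, Gold 8, Silver 8, Violet 6, Amber 13 (sum 59, leaving 4 seats).
Remainders in descending order: Green 0.9689, Red 0.8219, Gold 0.6989, Blue 0.4965, Violet 0.4835, Silver 0.3125, Amber 0.2179.
The surplus seats go to Green, Red, Gold, Blue.

Red 8; Blue 9; Green 10; Gold 9; Silver 8; Violet 6; Amber 13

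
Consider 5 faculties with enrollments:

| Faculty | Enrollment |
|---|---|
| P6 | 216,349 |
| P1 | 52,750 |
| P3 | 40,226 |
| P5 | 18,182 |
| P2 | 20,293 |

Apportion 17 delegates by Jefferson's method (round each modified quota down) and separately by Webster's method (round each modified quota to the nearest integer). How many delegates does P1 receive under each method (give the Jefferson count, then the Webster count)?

2 and 3

Jefferson: P6 11, P1 2, P3 2, P5 1, P2 1.
Webster: P6 10, P1 3, P3 2, P5 1, P2 1.
P1 gets 2 under Jefferson and 3 under Webster.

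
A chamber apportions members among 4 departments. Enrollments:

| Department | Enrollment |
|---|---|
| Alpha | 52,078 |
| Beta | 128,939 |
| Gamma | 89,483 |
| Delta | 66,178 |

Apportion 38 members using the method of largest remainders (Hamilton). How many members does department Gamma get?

Total 336678; standard divisor 336678/38 ≈ 8859.947.
Standard quotas: Alpha 5.8779, Beta 14.5530, Gamma 10.0997, Delta 7.4693.
Lower quotas: Alpha 5, Beta 14, Gamma 10, Delta 7 (sum 36, leaving 2 seats).
Remainders in descending order: Alpha 0.8779, Beta 0.5530, Delta 0.4693, Gamma 0.0997.
Largest remainders: Alpha, Beta receive the extra seats.
Gamma receives 10.

10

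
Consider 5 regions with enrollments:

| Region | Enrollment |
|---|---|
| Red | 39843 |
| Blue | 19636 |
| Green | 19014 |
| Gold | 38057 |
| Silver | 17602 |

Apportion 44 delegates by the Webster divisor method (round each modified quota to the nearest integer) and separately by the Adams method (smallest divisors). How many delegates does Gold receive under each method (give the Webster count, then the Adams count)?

13 and 12

Webster: Red 13, Blue 6, Green 6, Gold 13, Silver 6.
Adams: Red 13, Blue 7, Green 6, Gold 12, Silver 6.
Gold gets 13 under Webster and 12 under Adams.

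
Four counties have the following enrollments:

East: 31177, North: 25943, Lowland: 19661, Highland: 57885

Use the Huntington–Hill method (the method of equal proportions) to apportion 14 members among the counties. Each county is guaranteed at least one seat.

With divisor 9784: modified quotas East 3.187, North 2.652, Lowland 2.010, Highland 5.916.
Geometric-mean thresholds: East √(3·4)=3.464, North √(2·3)=2.449, Lowland √(2·3)=2.449, Highland √(5·6)=5.477.
Each quota rounded against its threshold gives East 3, North 3, Lowland 2, Highland 6 (total 14).

East=3, North=3, Lowland=2, Highland=6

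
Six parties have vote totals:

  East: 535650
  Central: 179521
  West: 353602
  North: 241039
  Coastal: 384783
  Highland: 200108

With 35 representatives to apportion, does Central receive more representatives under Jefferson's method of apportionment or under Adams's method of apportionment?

Jefferson: East 10, Central 3, West 7, North 4, Coastal 7, Highland 4.
Adams: East 9, Central 4, West 6, North 5, Coastal 7, Highland 4.
Central gets 3 under Jefferson and 4 under Adams.

Adams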